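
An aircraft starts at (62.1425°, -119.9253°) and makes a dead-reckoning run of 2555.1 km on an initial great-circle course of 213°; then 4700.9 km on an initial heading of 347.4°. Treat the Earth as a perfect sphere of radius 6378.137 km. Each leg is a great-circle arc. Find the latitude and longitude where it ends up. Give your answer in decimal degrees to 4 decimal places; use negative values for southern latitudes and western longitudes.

Apply the spherical direct solution leg by leg, carrying full precision between legs.
Leg 1: from (62.1425°, -119.9253°), δ = 2555.1/6378.137 = 0.400603 rad, θ = 213° → φ = 41.3981°, λ = -136.3732°.
Leg 2: from (41.3981°, -136.3732°), δ = 4700.9/6378.137 = 0.737033 rad, θ = 347.4° → φ = 79.0155°, λ = 173.3230°.

latitude 79.0155°, longitude 173.3230°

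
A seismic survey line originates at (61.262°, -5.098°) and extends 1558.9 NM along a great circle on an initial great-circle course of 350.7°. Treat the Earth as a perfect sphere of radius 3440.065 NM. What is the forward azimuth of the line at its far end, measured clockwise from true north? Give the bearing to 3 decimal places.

final bearing 298.798°

δ = 1558.9/3440.065 = 0.453160 rad (25.9642°).
Converting: φ₁ = 1.069224 rad, θ = 6.120870 rad.
Destination latitude: φ₂ = arcsin( sin φ₁ cos δ + cos φ₁ sin δ cos θ ) = arcsin(0.996061) = 84.913°.
Then Δλ = atan2(-0.034018, 0.025694) = -0.923903 rad, from sin θ sin δ cos φ₁ over cos δ − sin φ₁ sin φ₂.
λ₂ = -5.098° + -52.936° = -58.034°.
The forward bearing on arrival equals the back-azimuth from the destination plus 180°.
Back-azimuth from P₂ (84.913°, -58.034°) to P₁ (61.262°, -5.098°), with Δλ' = λ₁ − λ₂ = 52.936°: atan2( sin Δλ' cos φ₁ , cos φ₂ sin φ₁ − sin φ₂ cos φ₁ cos Δλ' ) = 118.798°.
Final bearing = (118.798° + 180°) mod 360° = 298.798°.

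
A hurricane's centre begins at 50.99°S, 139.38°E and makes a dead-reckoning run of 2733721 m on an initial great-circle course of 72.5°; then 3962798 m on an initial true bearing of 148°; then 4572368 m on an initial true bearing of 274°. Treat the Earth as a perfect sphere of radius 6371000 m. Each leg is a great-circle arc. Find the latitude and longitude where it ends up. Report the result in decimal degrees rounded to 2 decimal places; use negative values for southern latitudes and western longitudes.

latitude -40.82°, longitude 153.70°

Apply the spherical direct solution leg by leg, carrying full precision between legs.
Leg 1: from (-50.99°, 139.38°), δ = 2733721/6371000 = 0.429088 rad, θ = 72.5° → φ = -38.89°, λ = 170.03°.
Leg 2: from (-38.89°, 170.03°), δ = 3962798/6371000 = 0.622006 rad, θ = 148° → φ = -63.49°, λ = -146.20°.
Leg 3: from (-63.49°, -146.20°), δ = 4572368/6371000 = 0.717685 rad, θ = 274° → φ = -40.82°, λ = 153.70°.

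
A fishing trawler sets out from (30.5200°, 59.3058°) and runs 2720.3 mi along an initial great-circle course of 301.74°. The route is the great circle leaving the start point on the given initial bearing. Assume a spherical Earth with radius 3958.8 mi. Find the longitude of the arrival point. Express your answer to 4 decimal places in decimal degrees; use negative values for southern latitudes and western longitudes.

Angular distance δ = d/R = 2720.3 / 3958.8 = 0.687153 rad.
Converting: φ₁ = 0.532674 rad, θ = 5.266356 rad.
Applying the spherical law of cosines for sides, sin φ₂ = sin φ₁ cos δ + cos φ₁ sin δ cos θ = 0.680057, so φ₂ = 42.8481°.
Δλ = atan2( sin θ sin δ cos φ₁ , cos δ − sin φ₁ sin φ₂ ) = atan2(-0.464727, 0.427696) = -0.826870 rad = -47.3761°.
λ₂ = 59.3058° + -47.3761° = 11.9297°.

longitude 11.9297°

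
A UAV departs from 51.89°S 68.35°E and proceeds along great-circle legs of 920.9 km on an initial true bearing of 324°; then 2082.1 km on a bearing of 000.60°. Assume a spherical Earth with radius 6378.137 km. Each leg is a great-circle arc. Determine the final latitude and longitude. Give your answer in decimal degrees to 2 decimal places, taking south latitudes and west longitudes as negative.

latitude -26.27°, longitude 61.70°

Apply the spherical direct solution leg by leg, carrying full precision between legs.
Leg 1: from (-51.89°, 68.35°), δ = 920.9/6378.137 = 0.144384 rad, θ = 324° → φ = -44.98°, λ = 61.48°.
Leg 2: from (-44.98°, 61.48°), δ = 2082.1/6378.137 = 0.326443 rad, θ = 0.6° → φ = -26.27°, λ = 61.70°.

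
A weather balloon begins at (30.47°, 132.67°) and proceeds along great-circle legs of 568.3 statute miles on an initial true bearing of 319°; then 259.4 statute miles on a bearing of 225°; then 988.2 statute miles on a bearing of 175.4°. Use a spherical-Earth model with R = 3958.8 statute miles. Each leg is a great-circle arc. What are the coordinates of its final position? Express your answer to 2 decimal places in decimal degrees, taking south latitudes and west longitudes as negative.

latitude 19.55°, longitude 123.97°

Apply the spherical direct solution leg by leg, carrying full precision between legs.
Leg 1: from (30.47°, 132.67°), δ = 568.3/3958.8 = 0.143554 rad, θ = 319° → φ = 36.51°, λ = 125.96°.
Leg 2: from (36.51°, 125.96°), δ = 259.4/3958.8 = 0.065525 rad, θ = 225° → φ = 33.81°, λ = 122.77°.
Leg 3: from (33.81°, 122.77°), δ = 988.2/3958.8 = 0.249621 rad, θ = 175.4° → φ = 19.55°, λ = 123.97°.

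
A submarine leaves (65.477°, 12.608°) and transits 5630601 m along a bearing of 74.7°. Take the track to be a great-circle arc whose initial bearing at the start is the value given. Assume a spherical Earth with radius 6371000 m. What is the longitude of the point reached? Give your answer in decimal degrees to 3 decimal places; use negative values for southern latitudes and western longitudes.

The arc subtends δ = 5630601/6371000 = 0.883786 rad at the centre.
Start latitude φ₁ = 1.142789 rad; initial bearing θ = 1.303761 rad.
Destination latitude: φ₂ = arcsin( sin φ₁ cos δ + cos φ₁ sin δ cos θ ) = arcsin(0.661695) = 41.429°.
For the longitude increment, Δλ = atan2( sin θ sin δ cos φ₁, cos δ − sin φ₁ sin φ₂ ) = atan2(0.309527, 0.032222) = 84.057°.
λ₂ = λ₁ + Δλ = 96.665°.

longitude 96.665°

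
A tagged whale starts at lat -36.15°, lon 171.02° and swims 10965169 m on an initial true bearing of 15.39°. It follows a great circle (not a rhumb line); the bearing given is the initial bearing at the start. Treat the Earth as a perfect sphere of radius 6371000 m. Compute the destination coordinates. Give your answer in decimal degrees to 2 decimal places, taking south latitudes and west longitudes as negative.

δ = 10965169/6371000 = 1.721106 rad (98.6121°).
Converting: φ₁ = -0.630937 rad, θ = 0.268606 rad.
Applying the spherical law of cosines for sides, sin φ₂ = sin φ₁ cos δ + cos φ₁ sin δ cos θ = 0.858077, so φ₂ = 59.10°.
Δλ = atan2( sin θ sin δ cos φ₁ , cos δ − sin φ₁ sin φ₂ ) = atan2(0.211878, 0.356436) = 0.536317 rad = 30.73°.
λ₂ = 171.02° + 30.73° = 201.75°, normalized to (−180°, 180°] → -158.25°.

latitude 59.10°, longitude -158.25°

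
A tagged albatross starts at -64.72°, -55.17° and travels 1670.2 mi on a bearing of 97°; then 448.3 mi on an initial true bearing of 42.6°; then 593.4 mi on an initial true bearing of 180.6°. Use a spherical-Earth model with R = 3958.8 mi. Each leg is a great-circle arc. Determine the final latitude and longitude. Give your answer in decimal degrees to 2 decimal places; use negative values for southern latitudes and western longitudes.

Apply the spherical direct solution leg by leg, carrying full precision between legs.
Leg 1: from (-64.72°, -55.17°), δ = 1670.2/3958.8 = 0.421896 rad, θ = 97° → φ = -57.81°, λ = -5.45°.
Leg 2: from (-57.81°, -5.45°), δ = 448.3/3958.8 = 0.113241 rad, θ = 42.6° → φ = -52.80°, λ = 1.82°.
Leg 3: from (-52.80°, 1.82°), δ = 593.4/3958.8 = 0.149894 rad, θ = 180.6° → φ = -61.39°, λ = 1.63°.

latitude -61.39°, longitude 1.63°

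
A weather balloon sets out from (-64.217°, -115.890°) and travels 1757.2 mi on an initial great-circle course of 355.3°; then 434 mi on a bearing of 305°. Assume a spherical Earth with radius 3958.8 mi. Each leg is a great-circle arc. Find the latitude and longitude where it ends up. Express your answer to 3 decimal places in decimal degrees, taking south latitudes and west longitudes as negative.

Apply the spherical direct solution leg by leg, carrying full precision between legs.
Leg 1: from (-64.217°, -115.890°), δ = 1757.2/3958.8 = 0.443872 rad, θ = 355.3° → φ = -38.831°, λ = -118.479°.
Leg 2: from (-38.831°, -118.479°), δ = 434/3958.8 = 0.109629 rad, θ = 305° → φ = -35.056°, λ = -124.765°.

latitude -35.056°, longitude -124.765°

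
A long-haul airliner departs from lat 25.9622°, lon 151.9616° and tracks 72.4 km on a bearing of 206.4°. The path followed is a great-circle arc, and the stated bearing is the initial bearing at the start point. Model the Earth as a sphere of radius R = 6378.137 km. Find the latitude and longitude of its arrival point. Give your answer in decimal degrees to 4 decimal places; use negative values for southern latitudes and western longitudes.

The arc subtends δ = 72.4/6378.137 = 0.011351 rad at the centre.
Start latitude φ₁ = 0.453126 rad; initial bearing θ = 3.602360 rad.
sin φ₂ = sin φ₁ cos δ + cos φ₁ sin δ cos θ = (0.437778)(0.999936) + (0.899083)(0.011351)(-0.895712) = 0.428609
φ₂ = asin(0.428609) = 0.442952 rad = 25.3793°.
For the longitude increment, Δλ = atan2( sin θ sin δ cos φ₁, cos δ − sin φ₁ sin φ₂ ) = atan2(-0.004538, 0.812300) = -0.3201°.
λ₂ = λ₁ + Δλ = 151.6415°.

latitude 25.3793°, longitude 151.6415°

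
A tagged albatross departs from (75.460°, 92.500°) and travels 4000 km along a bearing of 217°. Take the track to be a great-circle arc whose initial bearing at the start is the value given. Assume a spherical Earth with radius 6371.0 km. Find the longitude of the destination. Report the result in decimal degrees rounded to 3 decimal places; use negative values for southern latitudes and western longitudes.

longitude 64.227°

The arc subtends δ = 4000/6371 = 0.627845 rad at the centre.
Start latitude φ₁ = 1.317025 rad; initial bearing θ = 3.787364 rad.
sin φ₂ = sin φ₁ cos δ + cos φ₁ sin δ cos θ = (0.967973)(0.809295) + (0.251056)(0.587402)(-0.798636) = 0.665600
φ₂ = asin(0.665600) = 0.728298 rad = 41.728°.
Then Δλ = atan2(-0.088750, 0.165012) = -0.493459 rad, from sin θ sin δ cos φ₁ over cos δ − sin φ₁ sin φ₂.
λ₂ = 92.500° + -28.273° = 64.227°.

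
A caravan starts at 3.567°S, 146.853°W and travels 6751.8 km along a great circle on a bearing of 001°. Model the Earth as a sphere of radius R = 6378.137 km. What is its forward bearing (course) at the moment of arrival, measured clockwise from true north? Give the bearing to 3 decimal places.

final bearing 1.836°

Angular distance δ = d/R = 6751.8 / 6378.137 = 1.058585 rad.
With φ₁ = -3.567° = -0.062256 rad and θ = 1° = 0.017453 rad:
sin φ₂ = sin φ₁ cos δ + cos φ₁ sin δ cos θ = (-0.062216)(0.490106) + (0.998063)(0.871663)(0.999848) = 0.839349
φ₂ = asin(0.839349) = 0.996085 rad = 57.071°.
Then Δλ = atan2(0.015183, 0.542327) = 0.027989 rad, from sin θ sin δ cos φ₁ over cos δ − sin φ₁ sin φ₂.
Hence λ₂ = -146.853° + 1.604° = -145.249°.
The forward bearing on arrival equals the back-azimuth from the destination plus 180°.
Back-azimuth from P₂ (57.071°, -145.249°) to P₁ (-3.567°, -146.853°), with Δλ' = λ₁ − λ₂ = -1.604°: atan2( sin Δλ' cos φ₁ , cos φ₂ sin φ₁ − sin φ₂ cos φ₁ cos Δλ' ) = 181.836°.
Final bearing = (181.836° + 180°) mod 360° = 1.836°.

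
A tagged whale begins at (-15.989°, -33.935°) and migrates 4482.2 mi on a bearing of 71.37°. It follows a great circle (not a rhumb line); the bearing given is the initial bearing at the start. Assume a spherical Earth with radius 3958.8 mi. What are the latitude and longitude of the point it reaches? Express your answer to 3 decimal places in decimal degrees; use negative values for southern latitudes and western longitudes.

latitude 9.268°, longitude 26.438°

The arc subtends δ = 4482.2/3958.8 = 1.132212 rad at the centre.
Start latitude φ₁ = -0.279061 rad; initial bearing θ = 1.245641 rad.
sin φ₂ = sin φ₁ cos δ + cos φ₁ sin δ cos θ = (-0.275453)(0.424658) + (0.961315)(0.905354)(0.319456) = 0.161058
φ₂ = asin(0.161058) = 0.161763 rad = 9.268°.
Δλ = atan2( sin θ sin δ cos φ₁ , cos δ − sin φ₁ sin φ₂ ) = atan2(0.824726, 0.469022) = 1.053709 rad = 60.373°.
λ₂ = -33.935° + 60.373° = 26.438°.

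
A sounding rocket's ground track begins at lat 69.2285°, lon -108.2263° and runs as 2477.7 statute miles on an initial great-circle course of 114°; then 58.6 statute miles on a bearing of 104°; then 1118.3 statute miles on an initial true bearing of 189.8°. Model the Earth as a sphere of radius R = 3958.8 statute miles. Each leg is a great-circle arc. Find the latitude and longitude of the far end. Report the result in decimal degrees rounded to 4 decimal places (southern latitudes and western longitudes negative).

Apply the spherical direct solution leg by leg, carrying full precision between legs.
Leg 1: from (69.2285°, -108.2263°), δ = 2477.7/3958.8 = 0.625871 rad, θ = 114° → φ = 42.3204°, λ = -61.8587°.
Leg 2: from (42.3204°, -61.8587°), δ = 58.6/3958.8 = 0.014802 rad, θ = 104° → φ = 42.1098°, λ = -60.7494°.
Leg 3: from (42.1098°, -60.7494°), δ = 1118.3/3958.8 = 0.282485 rad, θ = 189.8° → φ = 26.1171°, λ = -63.7783°.

latitude 26.1171°, longitude -63.7783°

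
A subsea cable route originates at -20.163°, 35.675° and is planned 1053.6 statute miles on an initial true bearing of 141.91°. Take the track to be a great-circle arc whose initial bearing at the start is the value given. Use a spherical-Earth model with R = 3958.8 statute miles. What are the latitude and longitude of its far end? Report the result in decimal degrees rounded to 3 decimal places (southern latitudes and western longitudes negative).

latitude -31.794°, longitude 46.680°

The arc subtends δ = 1053.6/3958.8 = 0.266141 rad at the centre.
Converting: φ₁ = -0.351911 rad, θ = 2.476797 rad.
Destination latitude: φ₂ = arcsin( sin φ₁ cos δ + cos φ₁ sin δ cos θ ) = arcsin(-0.526871) = -31.794°.
For the longitude increment, Δλ = atan2( sin θ sin δ cos φ₁, cos δ − sin φ₁ sin φ₂ ) = atan2(0.152307, 0.783185) = 11.005°.
λ₂ = 35.675° + 11.005° = 46.680°.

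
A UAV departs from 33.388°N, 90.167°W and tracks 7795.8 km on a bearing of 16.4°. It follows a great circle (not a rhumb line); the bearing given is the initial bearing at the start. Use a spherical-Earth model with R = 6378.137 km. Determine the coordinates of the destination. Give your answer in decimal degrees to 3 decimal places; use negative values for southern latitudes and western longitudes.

The arc subtends δ = 7795.8/6378.137 = 1.222269 rad at the centre.
Converting: φ₁ = 0.582731 rad, θ = 0.286234 rad.
Destination latitude: φ₂ = arcsin( sin φ₁ cos δ + cos φ₁ sin δ cos θ ) = arcsin(0.940771) = 70.181°.
Δλ = atan2( sin θ sin δ cos φ₁ , cos δ − sin φ₁ sin φ₂ ) = atan2(0.221571, -0.176198) = 2.242616 rad = 128.492°.
λ₂ = λ₁ + Δλ = 38.325°.

latitude 70.181°, longitude 38.325°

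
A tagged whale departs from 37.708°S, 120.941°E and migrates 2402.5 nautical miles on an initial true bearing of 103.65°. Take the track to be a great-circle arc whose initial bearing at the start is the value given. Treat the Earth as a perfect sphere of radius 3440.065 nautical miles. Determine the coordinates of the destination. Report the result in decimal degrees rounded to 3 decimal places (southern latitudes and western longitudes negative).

latitude -36.050°, longitude 171.548°

Angular distance δ = d/R = 2402.5 / 3440.065 = 0.698388 rad.
Start latitude φ₁ = -0.658129 rad; initial bearing θ = 1.809034 rad.
Destination latitude: φ₂ = arcsin( sin φ₁ cos δ + cos φ₁ sin δ cos θ ) = arcsin(-0.588486) = -36.050°.
Then Δλ = atan2(0.494321, 0.405939) = 0.883258 rad, from sin θ sin δ cos φ₁ over cos δ − sin φ₁ sin φ₂.
λ₂ = λ₁ + Δλ = 171.548°.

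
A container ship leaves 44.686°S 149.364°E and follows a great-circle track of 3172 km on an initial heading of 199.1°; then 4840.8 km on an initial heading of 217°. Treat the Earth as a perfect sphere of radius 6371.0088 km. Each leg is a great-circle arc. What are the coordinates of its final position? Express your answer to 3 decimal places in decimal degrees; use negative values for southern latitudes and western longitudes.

Apply the spherical direct solution leg by leg, carrying full precision between legs.
Leg 1: from (-44.686°, 149.364°), δ = 3172/6371.0088 = 0.497880 rad, θ = 199.1° → φ = -69.833°, λ = 122.411°.
Leg 2: from (-69.833°, 122.411°), δ = 4840.8/6371.0088 = 0.759817 rad, θ = 217° → φ = -60.478°, λ = -0.319°.

latitude -60.478°, longitude -0.319°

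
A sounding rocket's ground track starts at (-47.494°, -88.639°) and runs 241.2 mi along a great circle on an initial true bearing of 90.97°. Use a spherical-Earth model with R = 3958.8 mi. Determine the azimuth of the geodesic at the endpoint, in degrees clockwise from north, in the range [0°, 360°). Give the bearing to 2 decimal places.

final bearing 87.16°

Central angle δ = d/R = 0.060928 rad.
Converting: φ₁ = -0.828927 rad, θ = 1.587726 rad.
Destination latitude: φ₂ = arcsin( sin φ₁ cos δ + cos φ₁ sin δ cos θ ) = arcsin(-0.736535) = -47.437°.
Δλ = atan2( sin θ sin δ cos φ₁ , cos δ − sin φ₁ sin φ₂ ) = atan2(0.041135, 0.455166) = 0.090130 rad = 5.164°.
Hence λ₂ = -88.639° + 5.164° = -83.475°.
The forward bearing on arrival equals the back-azimuth from the destination plus 180°.
Back-azimuth from P₂ (-47.44°, -83.47°) to P₁ (-47.49°, -88.64°), with Δλ' = λ₁ − λ₂ = -5.16°: atan2( sin Δλ' cos φ₁ , cos φ₂ sin φ₁ − sin φ₂ cos φ₁ cos Δλ' ) = 267.16°.
Final bearing = (267.16° + 180°) mod 360° = 87.16°.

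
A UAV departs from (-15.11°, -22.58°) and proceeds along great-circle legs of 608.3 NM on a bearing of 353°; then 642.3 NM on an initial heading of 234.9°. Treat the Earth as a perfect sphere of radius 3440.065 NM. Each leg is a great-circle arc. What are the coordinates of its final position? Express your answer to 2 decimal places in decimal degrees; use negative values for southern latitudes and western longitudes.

Apply the spherical direct solution leg by leg, carrying full precision between legs.
Leg 1: from (-15.11°, -22.58°), δ = 608.3/3440.065 = 0.176828 rad, θ = 353° → φ = -5.05°, λ = -23.81°.
Leg 2: from (-5.05°, -23.81°), δ = 642.3/3440.065 = 0.186712 rad, θ = 234.9° → φ = -11.12°, λ = -32.72°.

latitude -11.12°, longitude -32.72°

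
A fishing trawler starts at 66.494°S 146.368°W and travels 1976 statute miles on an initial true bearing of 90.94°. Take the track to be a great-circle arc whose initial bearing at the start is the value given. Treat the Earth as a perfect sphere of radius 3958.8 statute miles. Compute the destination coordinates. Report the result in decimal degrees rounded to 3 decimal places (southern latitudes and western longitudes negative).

δ = 1976/3958.8 = 0.499141 rad (28.5987°).
Start latitude φ₁ = -1.160539 rad; initial bearing θ = 1.587202 rad.
Destination latitude: φ₂ = arcsin( sin φ₁ cos δ + cos φ₁ sin δ cos θ ) = arcsin(-0.808269) = -53.927°.
For the longitude increment, Δλ = atan2( sin θ sin δ cos φ₁, cos δ − sin φ₁ sin φ₂ ) = atan2(0.190890, 0.136797) = 54.374°.
λ₂ = -146.368° + 54.374° = -91.994°.

latitude -53.927°, longitude -91.994°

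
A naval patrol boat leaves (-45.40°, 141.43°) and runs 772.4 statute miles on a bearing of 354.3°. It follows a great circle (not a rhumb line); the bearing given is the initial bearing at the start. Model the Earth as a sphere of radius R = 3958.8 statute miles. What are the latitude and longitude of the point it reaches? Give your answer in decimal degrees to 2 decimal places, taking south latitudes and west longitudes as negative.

latitude -34.27°, longitude 140.09°

δ = 772.4/3958.8 = 0.195110 rad (11.1790°).
Converting: φ₁ = -0.792379 rad, θ = 6.183702 rad.
Applying the spherical law of cosines for sides, sin φ₂ = sin φ₁ cos δ + cos φ₁ sin δ cos θ = -0.563060, so φ₂ = -34.27°.
Then Δλ = atan2(-0.013520, 0.580113) = -0.023302 rad, from sin θ sin δ cos φ₁ over cos δ − sin φ₁ sin φ₂.
λ₂ = 141.43° + -1.34° = 140.09°.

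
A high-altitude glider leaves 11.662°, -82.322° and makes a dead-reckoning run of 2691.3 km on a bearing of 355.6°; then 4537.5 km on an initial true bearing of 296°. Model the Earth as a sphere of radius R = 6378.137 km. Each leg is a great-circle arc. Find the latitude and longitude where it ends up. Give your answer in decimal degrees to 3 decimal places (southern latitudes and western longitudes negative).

Apply the spherical direct solution leg by leg, carrying full precision between legs.
Leg 1: from (11.662°, -82.322°), δ = 2691.3/6378.137 = 0.421957 rad, θ = 355.6° → φ = 35.755°, λ = -84.541°.
Leg 2: from (35.755°, -84.541°), δ = 4537.5/6378.137 = 0.711415 rad, θ = 296° → φ = 42.443°, λ = -137.216°.

latitude 42.443°, longitude -137.216°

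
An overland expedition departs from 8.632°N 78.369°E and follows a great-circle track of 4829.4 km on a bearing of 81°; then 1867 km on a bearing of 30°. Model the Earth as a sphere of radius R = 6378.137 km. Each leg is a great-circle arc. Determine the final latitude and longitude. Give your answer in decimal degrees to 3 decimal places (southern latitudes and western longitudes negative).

latitude 26.756°, longitude 131.672°

Apply the spherical direct solution leg by leg, carrying full precision between legs.
Leg 1: from (8.632°, 78.369°), δ = 4829.4/6378.137 = 0.757180 rad, θ = 81° → φ = 12.434°, λ = 122.373°.
Leg 2: from (12.434°, 122.373°), δ = 1867/6378.137 = 0.292719 rad, θ = 30° → φ = 26.756°, λ = 131.672°.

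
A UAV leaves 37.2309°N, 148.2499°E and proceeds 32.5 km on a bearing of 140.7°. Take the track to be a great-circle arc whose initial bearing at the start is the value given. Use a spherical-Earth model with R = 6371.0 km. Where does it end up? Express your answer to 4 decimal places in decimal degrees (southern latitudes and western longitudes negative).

Angular distance δ = d/R = 32.5 / 6371 = 0.005101 rad.
Converting: φ₁ = 0.649802 rad, θ = 2.455678 rad.
Destination latitude: φ₂ = arcsin( sin φ₁ cos δ + cos φ₁ sin δ cos θ ) = arcsin(0.601878) = 37.0045°.
Δλ = atan2( sin θ sin δ cos φ₁ , cos δ − sin φ₁ sin φ₂ ) = atan2(0.002573, 0.635834) = 0.004046 rad = 0.2318°.
λ₂ = λ₁ + Δλ = 148.4817°.

latitude 37.0045°, longitude 148.4817°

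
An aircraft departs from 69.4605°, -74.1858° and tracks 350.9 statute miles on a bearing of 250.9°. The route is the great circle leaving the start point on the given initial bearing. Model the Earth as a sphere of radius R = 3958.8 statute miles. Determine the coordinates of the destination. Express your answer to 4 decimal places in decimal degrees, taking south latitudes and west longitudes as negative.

latitude 67.3079°, longitude -86.7088°

Central angle δ = d/R = 0.088638 rad.
Converting: φ₁ = 1.212314 rad, θ = 4.379031 rad.
Destination latitude: φ₂ = arcsin( sin φ₁ cos δ + cos φ₁ sin δ cos θ ) = arcsin(0.922592) = 67.3079°.
For the longitude increment, Δλ = atan2( sin θ sin δ cos φ₁, cos δ − sin φ₁ sin φ₂ ) = atan2(-0.029348, 0.132131) = -12.5230°.
λ₂ = λ₁ + Δλ = -86.7088°.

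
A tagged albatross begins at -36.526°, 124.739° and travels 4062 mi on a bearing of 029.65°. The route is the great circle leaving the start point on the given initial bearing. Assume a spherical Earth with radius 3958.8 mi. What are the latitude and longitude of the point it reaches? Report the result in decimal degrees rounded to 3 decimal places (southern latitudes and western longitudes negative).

latitude 16.791°, longitude 150.967°

Angular distance δ = d/R = 4062 / 3958.8 = 1.026069 rad.
Converting: φ₁ = -0.637499 rad, θ = 0.517490 rad.
sin φ₂ = sin φ₁ cos δ + cos φ₁ sin δ cos θ = (-0.595188)(0.518185) + (0.803587)(0.855268)(0.869064) = 0.288875
φ₂ = asin(0.288875) = 0.293051 rad = 16.791°.
For the longitude increment, Δλ = atan2( sin θ sin δ cos φ₁, cos δ − sin φ₁ sin φ₂ ) = atan2(0.339999, 0.690120) = 26.228°.
Hence λ₂ = 124.739° + 26.228° = 150.967°.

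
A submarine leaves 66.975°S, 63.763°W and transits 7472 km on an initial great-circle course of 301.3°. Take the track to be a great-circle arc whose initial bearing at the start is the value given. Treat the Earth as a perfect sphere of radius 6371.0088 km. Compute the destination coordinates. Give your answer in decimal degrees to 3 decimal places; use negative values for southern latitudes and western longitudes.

Central angle δ = d/R = 1.172813 rad.
With φ₁ = -66.975° = -1.168934 rad and θ = 301.3° = 5.258677 rad:
sin φ₂ = sin φ₁ cos δ + cos φ₁ sin δ cos θ = (-0.920334)(0.387560) + (0.391133)(0.921844)(0.519519) = -0.169365
φ₂ = asin(-0.169365) = -0.170186 rad = -9.751°.
Then Δλ = atan2(-0.308087, 0.231688) = -0.926003 rad, from sin θ sin δ cos φ₁ over cos δ − sin φ₁ sin φ₂.
λ₂ = -63.763° + -53.056° = -116.819°.

latitude -9.751°, longitude -116.819°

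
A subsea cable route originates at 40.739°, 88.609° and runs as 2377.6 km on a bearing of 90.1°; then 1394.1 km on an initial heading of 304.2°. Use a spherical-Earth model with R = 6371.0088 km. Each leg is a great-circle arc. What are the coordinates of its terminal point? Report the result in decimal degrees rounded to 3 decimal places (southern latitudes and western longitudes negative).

Apply the spherical direct solution leg by leg, carrying full precision between legs.
Leg 1: from (40.739°, 88.609°), δ = 2377.6/6371.0088 = 0.373191 rad, θ = 90.1° → φ = 37.388°, λ = 115.923°.
Leg 2: from (37.388°, 115.923°), δ = 1394.1/6371.0088 = 0.218819 rad, θ = 304.2° → φ = 43.605°, λ = 101.567°.

latitude 43.605°, longitude 101.567°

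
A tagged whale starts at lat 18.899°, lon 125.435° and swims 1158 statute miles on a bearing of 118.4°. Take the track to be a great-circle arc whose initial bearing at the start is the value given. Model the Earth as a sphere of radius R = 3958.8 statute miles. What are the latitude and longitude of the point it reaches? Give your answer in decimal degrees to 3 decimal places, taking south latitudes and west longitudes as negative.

Central angle δ = d/R = 0.292513 rad.
Start latitude φ₁ = 0.329850 rad; initial bearing θ = 2.066470 rad.
Destination latitude: φ₂ = arcsin( sin φ₁ cos δ + cos φ₁ sin δ cos θ ) = arcsin(0.180385) = 10.392°.
Then Δλ = atan2(0.239981, 0.899095) = 0.260833 rad, from sin θ sin δ cos φ₁ over cos δ − sin φ₁ sin φ₂.
λ₂ = 125.435° + 14.945° = 140.380°.

latitude 10.392°, longitude 140.380°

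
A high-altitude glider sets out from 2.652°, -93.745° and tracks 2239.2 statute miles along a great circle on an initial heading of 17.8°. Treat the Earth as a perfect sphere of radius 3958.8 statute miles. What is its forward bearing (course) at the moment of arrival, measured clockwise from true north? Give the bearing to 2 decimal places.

δ = 2239.2/3958.8 = 0.565626 rad (32.4080°).
Converting: φ₁ = 0.046286 rad, θ = 0.310669 rad.
sin φ₂ = sin φ₁ cos δ + cos φ₁ sin δ cos θ = (0.046270)(0.844253) + (0.998929)(0.535944)(0.952129) = 0.548805
φ₂ = asin(0.548805) = 0.580934 rad = 33.285°.
Δλ = atan2( sin θ sin δ cos φ₁ , cos δ − sin φ₁ sin φ₂ ) = atan2(0.163660, 0.818860) = 0.197264 rad = 11.302°.
λ₂ = λ₁ + Δλ = -82.443°.
The forward bearing on arrival equals the back-azimuth from the destination plus 180°.
Back-azimuth from P₂ (33.29°, -82.44°) to P₁ (2.65°, -93.75°), with Δλ' = λ₁ − λ₂ = -11.30°: atan2( sin Δλ' cos φ₁ , cos φ₂ sin φ₁ − sin φ₂ cos φ₁ cos Δλ' ) = 201.43°.
Final bearing = (201.43° + 180°) mod 360° = 21.43°.

final bearing 21.43°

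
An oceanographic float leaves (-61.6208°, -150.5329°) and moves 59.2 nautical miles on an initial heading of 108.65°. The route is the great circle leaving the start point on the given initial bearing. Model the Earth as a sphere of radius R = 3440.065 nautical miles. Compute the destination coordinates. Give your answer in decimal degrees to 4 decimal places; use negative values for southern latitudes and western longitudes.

Angular distance δ = d/R = 59.2 / 3440.065 = 0.017209 rad.
Converting: φ₁ = -1.075486 rad, θ = 1.896300 rad.
Applying the spherical law of cosines for sides, sin φ₂ = sin φ₁ cos δ + cos φ₁ sin δ cos θ = -0.882306, so φ₂ = -61.9219°.
For the longitude increment, Δλ = atan2( sin θ sin δ cos φ₁, cos δ − sin φ₁ sin φ₂ ) = atan2(0.007750, 0.223580) = 1.9852°.
λ₂ = λ₁ + Δλ = -148.5477°.

latitude -61.9219°, longitude -148.5477°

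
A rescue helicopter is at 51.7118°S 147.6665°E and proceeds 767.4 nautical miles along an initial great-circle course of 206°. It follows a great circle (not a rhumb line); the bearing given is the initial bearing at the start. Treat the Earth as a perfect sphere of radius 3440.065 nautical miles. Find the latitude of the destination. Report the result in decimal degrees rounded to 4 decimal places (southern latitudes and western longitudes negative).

Central angle δ = d/R = 0.223077 rad.
With φ₁ = -51.7118° = -0.902541 rad and θ = 206° = 3.595378 rad:
sin φ₂ = sin φ₁ cos δ + cos φ₁ sin δ cos θ = (-0.784904)(0.975221) + (0.619617)(0.221232)(-0.898794) = -0.888661
φ₂ = asin(-0.888661) = -1.094417 rad = -62.7054°.
Δλ = atan2( sin θ sin δ cos φ₁ , cos δ − sin φ₁ sin φ₂ ) = atan2(-0.060091, 0.277708) = -0.213098 rad = -12.2096°.
λ₂ = λ₁ + Δλ = 135.4569°.

latitude -62.7054°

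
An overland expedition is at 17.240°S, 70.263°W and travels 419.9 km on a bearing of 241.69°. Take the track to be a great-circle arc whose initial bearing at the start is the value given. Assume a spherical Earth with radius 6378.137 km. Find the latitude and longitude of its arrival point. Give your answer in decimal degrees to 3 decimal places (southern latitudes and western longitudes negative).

latitude -18.998°, longitude -73.775°

The arc subtends δ = 419.9/6378.137 = 0.065834 rad at the centre.
Converting: φ₁ = -0.300895 rad, θ = 4.218286 rad.
Applying the spherical law of cosines for sides, sin φ₂ = sin φ₁ cos δ + cos φ₁ sin δ cos θ = -0.325530, so φ₂ = -18.998°.
Then Δλ = atan2(-0.055316, 0.901355) = -0.061293 rad, from sin θ sin δ cos φ₁ over cos δ − sin φ₁ sin φ₂.
λ₂ = λ₁ + Δλ = -73.775°.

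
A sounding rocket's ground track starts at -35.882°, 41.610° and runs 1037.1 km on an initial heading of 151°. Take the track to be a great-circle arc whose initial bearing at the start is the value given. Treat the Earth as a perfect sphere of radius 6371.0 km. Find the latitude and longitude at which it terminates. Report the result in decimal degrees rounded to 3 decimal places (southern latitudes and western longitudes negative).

latitude -43.885°, longitude 47.869°

Angular distance δ = d/R = 1037.1 / 6371 = 0.162784 rad.
Start latitude φ₁ = -0.626259 rad; initial bearing θ = 2.635447 rad.
Destination latitude: φ₂ = arcsin( sin φ₁ cos δ + cos φ₁ sin δ cos θ ) = arcsin(-0.693216) = -43.885°.
Then Δλ = atan2(0.063661, 0.580474) = 0.109234 rad, from sin θ sin δ cos φ₁ over cos δ − sin φ₁ sin φ₂.
Hence λ₂ = 41.610° + 6.259° = 47.869°.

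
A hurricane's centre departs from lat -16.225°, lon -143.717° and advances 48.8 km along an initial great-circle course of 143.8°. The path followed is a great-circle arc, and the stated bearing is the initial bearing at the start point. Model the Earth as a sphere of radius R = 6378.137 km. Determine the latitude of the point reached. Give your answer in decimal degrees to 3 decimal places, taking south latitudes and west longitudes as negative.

Angular distance δ = d/R = 48.8 / 6378.137 = 0.007651 rad.
Start latitude φ₁ = -0.283180 rad; initial bearing θ = 2.509783 rad.
Applying the spherical law of cosines for sides, sin φ₂ = sin φ₁ cos δ + cos φ₁ sin δ cos θ = -0.285330, so φ₂ = -16.579°.
Δλ = atan2( sin θ sin δ cos φ₁ , cos δ − sin φ₁ sin φ₂ ) = atan2(0.004339, 0.920247) = 0.004715 rad = 0.270°.
Hence λ₂ = -143.717° + 0.270° = -143.447°.

latitude -16.579°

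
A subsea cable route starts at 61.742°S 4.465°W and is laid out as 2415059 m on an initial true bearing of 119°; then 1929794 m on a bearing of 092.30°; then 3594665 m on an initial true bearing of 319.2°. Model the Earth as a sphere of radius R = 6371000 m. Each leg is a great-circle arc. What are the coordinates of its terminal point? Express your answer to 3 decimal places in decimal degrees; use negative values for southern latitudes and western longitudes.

Apply the spherical direct solution leg by leg, carrying full precision between legs.
Leg 1: from (-61.742°, -4.465°), δ = 2415059/6371000 = 0.379071 rad, θ = 119° → φ = -64.586°, λ = 44.489°.
Leg 2: from (-64.586°, 44.489°), δ = 1929794/6371000 = 0.302903 rad, θ = 92.3° → φ = -60.141°, λ = 81.263°.
Leg 3: from (-60.141°, 81.263°), δ = 3594665/6371000 = 0.564223 rad, θ = 319.2° → φ = -32.092°, λ = 56.904°.

latitude -32.092°, longitude 56.904°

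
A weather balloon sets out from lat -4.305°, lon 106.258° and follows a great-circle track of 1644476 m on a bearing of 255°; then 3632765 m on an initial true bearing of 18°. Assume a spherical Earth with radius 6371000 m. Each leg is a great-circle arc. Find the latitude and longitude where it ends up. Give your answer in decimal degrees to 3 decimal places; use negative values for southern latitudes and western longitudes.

Apply the spherical direct solution leg by leg, carrying full precision between legs.
Leg 1: from (-4.305°, 106.258°), δ = 1644476/6371000 = 0.258119 rad, θ = 255° → φ = -7.959°, λ = 91.842°.
Leg 2: from (-7.959°, 91.842°), δ = 3632765/6371000 = 0.570203 rad, θ = 18° → φ = 23.072°, λ = 102.288°.

latitude 23.072°, longitude 102.288°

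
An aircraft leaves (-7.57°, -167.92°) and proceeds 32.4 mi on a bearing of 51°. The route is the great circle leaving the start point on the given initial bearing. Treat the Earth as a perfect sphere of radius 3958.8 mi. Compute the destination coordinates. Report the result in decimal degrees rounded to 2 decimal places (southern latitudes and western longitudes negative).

latitude -7.27°, longitude -167.55°

The arc subtends δ = 32.4/3958.8 = 0.008184 rad at the centre.
Start latitude φ₁ = -0.132121 rad; initial bearing θ = 0.890118 rad.
sin φ₂ = sin φ₁ cos δ + cos φ₁ sin δ cos θ = (-0.131737)(0.999967) + (0.991285)(0.008184)(0.629320) = -0.126627
φ₂ = asin(-0.126627) = -0.126968 rad = -7.27°.
Δλ = atan2( sin θ sin δ cos φ₁ , cos δ − sin φ₁ sin φ₂ ) = atan2(0.006305, 0.983285) = 0.006412 rad = 0.37°.
λ₂ = -167.92° + 0.37° = -167.55°.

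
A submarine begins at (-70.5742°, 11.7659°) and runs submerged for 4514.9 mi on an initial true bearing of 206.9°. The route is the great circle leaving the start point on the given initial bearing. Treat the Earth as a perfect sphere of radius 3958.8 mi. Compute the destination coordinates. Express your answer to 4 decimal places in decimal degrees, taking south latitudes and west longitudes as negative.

Angular distance δ = d/R = 4514.9 / 3958.8 = 1.140472 rad.
Start latitude φ₁ = -1.231752 rad; initial bearing θ = 3.611086 rad.
sin φ₂ = sin φ₁ cos δ + cos φ₁ sin δ cos θ = (-0.943073)(0.417166) + (0.332586)(0.908830)(-0.891798) = -0.662976
φ₂ = asin(-0.662976) = -0.724787 rad = -41.5272°.
Then Δλ = atan2(-0.136755, -0.208069) = -2.560133 rad, from sin θ sin δ cos φ₁ over cos δ − sin φ₁ sin φ₂.
Hence λ₂ = 11.7659° + -146.6848° = -134.9189°.

latitude -41.5272°, longitude -134.9189°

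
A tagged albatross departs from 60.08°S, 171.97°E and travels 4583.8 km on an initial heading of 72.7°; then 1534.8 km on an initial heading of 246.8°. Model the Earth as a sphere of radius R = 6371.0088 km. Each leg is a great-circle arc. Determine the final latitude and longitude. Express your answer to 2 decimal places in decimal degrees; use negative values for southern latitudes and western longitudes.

latitude -38.05°, longitude -155.10°

Apply the spherical direct solution leg by leg, carrying full precision between legs.
Leg 1: from (-60.08°, 171.97°), δ = 4583.8/6371.0088 = 0.719478 rad, θ = 72.7° → φ = -33.65°, λ = -138.93°.
Leg 2: from (-33.65°, -138.93°), δ = 1534.8/6371.0088 = 0.240904 rad, θ = 246.8° → φ = -38.05°, λ = -155.10°.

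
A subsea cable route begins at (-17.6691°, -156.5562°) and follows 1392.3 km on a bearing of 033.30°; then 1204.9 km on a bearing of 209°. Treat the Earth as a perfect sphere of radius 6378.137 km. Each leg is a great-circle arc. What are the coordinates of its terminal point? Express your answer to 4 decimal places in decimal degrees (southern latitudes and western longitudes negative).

Apply the spherical direct solution leg by leg, carrying full precision between legs.
Leg 1: from (-17.6691°, -156.5562°), δ = 1392.3/6378.137 = 0.218293 rad, θ = 33.3° → φ = -7.1144°, λ = -149.6745°.
Leg 2: from (-7.1144°, -149.6745°), δ = 1204.9/6378.137 = 0.188911 rad, θ = 209° → φ = -16.5365°, λ = -155.1241°.

latitude -16.5365°, longitude -155.1241°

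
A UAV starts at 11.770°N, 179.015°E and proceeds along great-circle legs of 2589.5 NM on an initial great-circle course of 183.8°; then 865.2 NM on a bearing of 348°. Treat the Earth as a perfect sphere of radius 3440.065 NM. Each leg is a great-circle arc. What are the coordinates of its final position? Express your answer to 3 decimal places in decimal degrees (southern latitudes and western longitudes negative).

latitude -17.129°, longitude 172.873°

Apply the spherical direct solution leg by leg, carrying full precision between legs.
Leg 1: from (11.770°, 179.015°), δ = 2589.5/3440.065 = 0.752747 rad, θ = 183.8° → φ = -31.261°, λ = 175.977°.
Leg 2: from (-31.261°, 175.977°), δ = 865.2/3440.065 = 0.251507 rad, θ = 348° → φ = -17.129°, λ = 172.873°.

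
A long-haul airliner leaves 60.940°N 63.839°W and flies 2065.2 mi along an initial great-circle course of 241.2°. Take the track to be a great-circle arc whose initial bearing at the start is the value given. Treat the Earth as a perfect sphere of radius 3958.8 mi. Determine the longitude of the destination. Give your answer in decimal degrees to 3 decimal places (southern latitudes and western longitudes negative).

Angular distance δ = d/R = 2065.2 / 3958.8 = 0.521673 rad.
With φ₁ = 60.940° = 1.063604 rad and θ = 241.2° = 4.209734 rad:
sin φ₂ = sin φ₁ cos δ + cos φ₁ sin δ cos θ = (0.874112)(0.866987) + (0.485725)(0.498332)(-0.481754) = 0.641233
φ₂ = asin(0.641233) = 0.696105 rad = 39.884°.
Δλ = atan2( sin θ sin δ cos φ₁ , cos δ − sin φ₁ sin φ₂ ) = atan2(-0.212112, 0.306477) = -0.605402 rad = -34.687°.
λ₂ = λ₁ + Δλ = -98.526°.

longitude -98.526°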